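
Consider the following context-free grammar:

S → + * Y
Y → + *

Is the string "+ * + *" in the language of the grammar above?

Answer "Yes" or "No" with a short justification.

Yes - a valid derivation exists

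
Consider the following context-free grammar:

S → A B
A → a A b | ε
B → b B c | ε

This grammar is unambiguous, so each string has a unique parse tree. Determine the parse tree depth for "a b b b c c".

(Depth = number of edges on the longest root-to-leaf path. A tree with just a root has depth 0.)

4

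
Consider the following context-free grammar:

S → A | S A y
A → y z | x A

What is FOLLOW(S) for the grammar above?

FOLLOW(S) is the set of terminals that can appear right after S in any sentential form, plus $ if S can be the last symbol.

We compute FOLLOW(S) using the standard algorithm.
FOLLOW(S) starts with {$}.
FIRST(A) = {x, y}
FIRST(S) = {x, y}
FOLLOW(A) = {$, x, y}
FOLLOW(S) = {$, x, y}
Therefore, FOLLOW(S) = {$, x, y}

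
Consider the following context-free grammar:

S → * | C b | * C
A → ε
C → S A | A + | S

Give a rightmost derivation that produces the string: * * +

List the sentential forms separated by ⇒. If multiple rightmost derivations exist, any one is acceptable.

S ⇒ * C ⇒ * S ⇒ * * C ⇒ * * A + ⇒ * * +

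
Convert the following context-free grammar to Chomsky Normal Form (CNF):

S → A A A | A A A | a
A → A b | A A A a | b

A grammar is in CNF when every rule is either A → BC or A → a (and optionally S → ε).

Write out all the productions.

S → a; TB → b; TA → a; A → b; S → A X0; X0 → A A; S → A X1; X1 → A A; A → A TB; A → A X2; X2 → A X3; X3 → A TA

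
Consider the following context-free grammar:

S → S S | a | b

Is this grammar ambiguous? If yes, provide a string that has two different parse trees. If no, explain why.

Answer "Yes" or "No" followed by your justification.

Yes - the string 'b b b a a' has two distinct leftmost derivations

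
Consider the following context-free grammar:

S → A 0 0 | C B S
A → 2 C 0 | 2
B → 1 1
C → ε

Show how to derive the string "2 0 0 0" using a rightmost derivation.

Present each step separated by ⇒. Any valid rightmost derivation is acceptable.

S ⇒ A 0 0 ⇒ 2 C 0 0 0 ⇒ 2 0 0 0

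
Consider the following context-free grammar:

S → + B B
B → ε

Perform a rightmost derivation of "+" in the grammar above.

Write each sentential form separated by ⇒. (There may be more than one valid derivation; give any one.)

S ⇒ + B B ⇒ + B ⇒ +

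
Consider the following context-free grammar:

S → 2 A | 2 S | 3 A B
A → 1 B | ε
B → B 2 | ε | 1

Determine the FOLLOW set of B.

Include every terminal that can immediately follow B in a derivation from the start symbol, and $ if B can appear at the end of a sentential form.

We compute FOLLOW(B) using the standard algorithm.
FOLLOW(S) starts with {$}.
FIRST(A) = {1, ε}
FIRST(B) = {1, 2, ε}
FIRST(S) = {2, 3}
FOLLOW(A) = {$, 1, 2}
FOLLOW(B) = {$, 1, 2}
FOLLOW(S) = {$}
Therefore, FOLLOW(B) = {$, 1, 2}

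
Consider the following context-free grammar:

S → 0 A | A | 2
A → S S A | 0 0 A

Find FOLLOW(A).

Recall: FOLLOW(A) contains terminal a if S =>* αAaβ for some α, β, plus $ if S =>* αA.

We compute FOLLOW(A) using the standard algorithm.
FOLLOW(S) starts with {$}.
FIRST(A) = {0, 2}
FIRST(S) = {0, 2}
FOLLOW(A) = {$, 0, 2}
FOLLOW(S) = {$, 0, 2}
Therefore, FOLLOW(A) = {$, 0, 2}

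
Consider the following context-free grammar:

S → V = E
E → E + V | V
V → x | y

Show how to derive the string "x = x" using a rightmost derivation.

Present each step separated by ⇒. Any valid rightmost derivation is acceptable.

S ⇒ V = E ⇒ V = V ⇒ V = x ⇒ x = x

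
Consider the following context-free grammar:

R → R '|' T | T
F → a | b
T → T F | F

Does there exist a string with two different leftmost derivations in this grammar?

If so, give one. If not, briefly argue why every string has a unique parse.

No - every string in the language has a unique leftmost derivation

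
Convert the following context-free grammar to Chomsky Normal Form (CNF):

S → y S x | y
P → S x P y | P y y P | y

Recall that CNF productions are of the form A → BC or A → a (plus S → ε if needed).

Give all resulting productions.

TY → y; TX → x; S → y; P → y; S → TY X0; X0 → S TX; P → S X1; X1 → TX X2; X2 → P TY; P → P X3; X3 → TY X4; X4 → TY P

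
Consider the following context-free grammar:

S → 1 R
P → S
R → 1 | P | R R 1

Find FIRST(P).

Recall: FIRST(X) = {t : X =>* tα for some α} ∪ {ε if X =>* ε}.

We compute FIRST(P) using the standard algorithm.
FIRST(P) = {1}
FIRST(R) = {1}
FIRST(S) = {1}
Therefore, FIRST(P) = {1}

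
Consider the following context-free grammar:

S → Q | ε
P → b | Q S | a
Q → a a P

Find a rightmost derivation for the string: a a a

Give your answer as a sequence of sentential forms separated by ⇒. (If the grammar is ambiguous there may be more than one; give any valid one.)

S ⇒ Q ⇒ a a P ⇒ a a a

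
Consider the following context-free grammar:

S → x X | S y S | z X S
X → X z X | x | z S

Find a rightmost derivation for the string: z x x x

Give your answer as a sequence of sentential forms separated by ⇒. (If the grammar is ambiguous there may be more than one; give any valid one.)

S ⇒ z X S ⇒ z X x X ⇒ z X x x ⇒ z x x x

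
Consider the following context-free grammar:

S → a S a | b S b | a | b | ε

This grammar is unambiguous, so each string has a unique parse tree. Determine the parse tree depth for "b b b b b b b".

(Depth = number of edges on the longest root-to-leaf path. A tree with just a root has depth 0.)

4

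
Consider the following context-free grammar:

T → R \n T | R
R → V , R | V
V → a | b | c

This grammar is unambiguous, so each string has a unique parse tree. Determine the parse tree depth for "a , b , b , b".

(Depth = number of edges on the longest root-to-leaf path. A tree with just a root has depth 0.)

6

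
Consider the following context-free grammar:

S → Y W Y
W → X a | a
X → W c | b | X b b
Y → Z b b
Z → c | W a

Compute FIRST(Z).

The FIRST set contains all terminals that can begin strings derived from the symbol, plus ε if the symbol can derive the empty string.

We compute FIRST(Z) using the standard algorithm.
FIRST(S) = {a, b, c}
FIRST(W) = {a, b}
FIRST(X) = {a, b}
FIRST(Y) = {a, b, c}
FIRST(Z) = {a, b, c}
Therefore, FIRST(Z) = {a, b, c}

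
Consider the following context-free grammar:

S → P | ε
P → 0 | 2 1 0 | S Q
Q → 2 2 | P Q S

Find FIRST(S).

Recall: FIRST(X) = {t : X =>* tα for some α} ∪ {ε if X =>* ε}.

We compute FIRST(S) using the standard algorithm.
FIRST(P) = {0, 2}
FIRST(Q) = {0, 2}
FIRST(S) = {0, 2, ε}
Therefore, FIRST(S) = {0, 2, ε}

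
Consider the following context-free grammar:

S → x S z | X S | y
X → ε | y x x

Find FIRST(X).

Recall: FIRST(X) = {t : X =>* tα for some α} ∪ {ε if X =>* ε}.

We compute FIRST(X) using the standard algorithm.
FIRST(S) = {x, y}
FIRST(X) = {y, ε}
Therefore, FIRST(X) = {y, ε}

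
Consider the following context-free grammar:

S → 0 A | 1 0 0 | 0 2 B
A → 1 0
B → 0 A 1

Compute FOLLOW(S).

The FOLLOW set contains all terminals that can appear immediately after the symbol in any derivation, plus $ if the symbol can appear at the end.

We compute FOLLOW(S) using the standard algorithm.
FOLLOW(S) starts with {$}.
FIRST(A) = {1}
FIRST(B) = {0}
FIRST(S) = {0, 1}
FOLLOW(A) = {$, 1}
FOLLOW(B) = {$}
FOLLOW(S) = {$}
Therefore, FOLLOW(S) = {$}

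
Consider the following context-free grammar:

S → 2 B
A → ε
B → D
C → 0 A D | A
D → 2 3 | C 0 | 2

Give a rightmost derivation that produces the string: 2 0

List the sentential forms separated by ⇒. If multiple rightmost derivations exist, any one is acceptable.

S ⇒ 2 B ⇒ 2 D ⇒ 2 C 0 ⇒ 2 A 0 ⇒ 2 0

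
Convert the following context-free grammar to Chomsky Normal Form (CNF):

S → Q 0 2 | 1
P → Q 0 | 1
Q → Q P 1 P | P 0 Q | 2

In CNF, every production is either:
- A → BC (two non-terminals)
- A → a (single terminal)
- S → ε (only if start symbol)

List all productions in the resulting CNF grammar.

T0 → 0; T2 → 2; S → 1; P → 1; T1 → 1; Q → 2; S → Q X0; X0 → T0 T2; P → Q T0; Q → Q X1; X1 → P X2; X2 → T1 P; Q → P X3; X3 → T0 Q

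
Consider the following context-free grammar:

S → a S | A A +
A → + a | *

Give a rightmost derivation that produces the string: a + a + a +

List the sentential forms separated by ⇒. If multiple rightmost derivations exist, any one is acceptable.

S ⇒ a S ⇒ a A A + ⇒ a A + a + ⇒ a + a + a +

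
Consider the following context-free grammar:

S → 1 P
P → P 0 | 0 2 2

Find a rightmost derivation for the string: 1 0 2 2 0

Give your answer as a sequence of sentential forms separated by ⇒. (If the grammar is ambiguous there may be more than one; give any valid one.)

S ⇒ 1 P ⇒ 1 P 0 ⇒ 1 0 2 2 0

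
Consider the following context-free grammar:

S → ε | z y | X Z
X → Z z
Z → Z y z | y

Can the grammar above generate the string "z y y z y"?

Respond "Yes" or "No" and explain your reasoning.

No - no valid derivation exists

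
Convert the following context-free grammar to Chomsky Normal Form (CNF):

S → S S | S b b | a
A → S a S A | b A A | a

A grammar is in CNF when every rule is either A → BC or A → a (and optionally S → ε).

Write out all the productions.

TB → b; S → a; TA → a; A → a; S → S S; S → S X0; X0 → TB TB; A → S X1; X1 → TA X2; X2 → S A; A → TB X3; X3 → A A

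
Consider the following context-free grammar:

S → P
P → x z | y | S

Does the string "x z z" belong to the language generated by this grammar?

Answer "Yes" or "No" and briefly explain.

No - no valid derivation exists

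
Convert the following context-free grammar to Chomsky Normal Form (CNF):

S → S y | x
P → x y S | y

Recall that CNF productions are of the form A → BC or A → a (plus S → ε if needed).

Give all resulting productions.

TY → y; S → x; TX → x; P → y; S → S TY; P → TX X0; X0 → TY S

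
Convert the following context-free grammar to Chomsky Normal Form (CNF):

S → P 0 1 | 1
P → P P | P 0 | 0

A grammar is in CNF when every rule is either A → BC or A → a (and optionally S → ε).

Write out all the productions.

T0 → 0; T1 → 1; S → 1; P → 0; S → P X0; X0 → T0 T1; P → P P; P → P T0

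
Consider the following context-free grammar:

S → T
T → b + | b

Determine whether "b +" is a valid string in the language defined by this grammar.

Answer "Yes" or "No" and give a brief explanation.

Yes - a valid derivation exists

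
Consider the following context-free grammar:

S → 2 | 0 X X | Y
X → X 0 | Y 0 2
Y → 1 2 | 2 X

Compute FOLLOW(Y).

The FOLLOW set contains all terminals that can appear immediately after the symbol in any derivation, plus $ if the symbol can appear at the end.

We compute FOLLOW(Y) using the standard algorithm.
FOLLOW(S) starts with {$}.
FIRST(S) = {0, 1, 2}
FIRST(X) = {1, 2}
FIRST(Y) = {1, 2}
FOLLOW(S) = {$}
FOLLOW(X) = {$, 0, 1, 2}
FOLLOW(Y) = {$, 0}
Therefore, FOLLOW(Y) = {$, 0}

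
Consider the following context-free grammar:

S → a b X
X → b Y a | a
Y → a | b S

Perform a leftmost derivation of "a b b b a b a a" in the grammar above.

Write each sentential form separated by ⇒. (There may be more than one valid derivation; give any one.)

S ⇒ a b X ⇒ a b b Y a ⇒ a b b b S a ⇒ a b b b a b X a ⇒ a b b b a b a a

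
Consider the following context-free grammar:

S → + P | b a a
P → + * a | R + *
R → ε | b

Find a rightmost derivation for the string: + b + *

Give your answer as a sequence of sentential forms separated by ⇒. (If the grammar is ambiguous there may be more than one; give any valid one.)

S ⇒ + P ⇒ + R + * ⇒ + b + *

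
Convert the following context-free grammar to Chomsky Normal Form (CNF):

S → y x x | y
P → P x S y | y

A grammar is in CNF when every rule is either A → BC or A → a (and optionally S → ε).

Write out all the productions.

TY → y; TX → x; S → y; P → y; S → TY X0; X0 → TX TX; P → P X1; X1 → TX X2; X2 → S TY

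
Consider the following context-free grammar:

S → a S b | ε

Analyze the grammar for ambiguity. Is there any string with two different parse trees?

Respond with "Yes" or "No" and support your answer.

No - the grammar is unambiguous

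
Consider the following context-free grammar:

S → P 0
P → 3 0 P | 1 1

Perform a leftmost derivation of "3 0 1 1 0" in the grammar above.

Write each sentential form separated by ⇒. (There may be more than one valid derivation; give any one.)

S ⇒ P 0 ⇒ 3 0 P 0 ⇒ 3 0 1 1 0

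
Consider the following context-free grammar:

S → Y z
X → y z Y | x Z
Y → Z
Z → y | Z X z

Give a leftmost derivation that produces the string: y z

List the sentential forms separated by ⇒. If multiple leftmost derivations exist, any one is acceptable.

S ⇒ Y z ⇒ Z z ⇒ y z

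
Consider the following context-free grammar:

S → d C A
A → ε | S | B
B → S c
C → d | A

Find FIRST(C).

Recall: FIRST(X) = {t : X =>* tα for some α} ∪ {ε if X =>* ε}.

We compute FIRST(C) using the standard algorithm.
FIRST(A) = {d, ε}
FIRST(B) = {d}
FIRST(C) = {d, ε}
FIRST(S) = {d}
Therefore, FIRST(C) = {d, ε}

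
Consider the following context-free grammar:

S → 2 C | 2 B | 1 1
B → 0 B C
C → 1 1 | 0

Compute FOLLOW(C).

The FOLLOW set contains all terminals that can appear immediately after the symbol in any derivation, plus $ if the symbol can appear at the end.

We compute FOLLOW(C) using the standard algorithm.
FOLLOW(S) starts with {$}.
FIRST(B) = {0}
FIRST(C) = {0, 1}
FIRST(S) = {1, 2}
FOLLOW(B) = {$, 0, 1}
FOLLOW(C) = {$, 0, 1}
FOLLOW(S) = {$}
Therefore, FOLLOW(C) = {$, 0, 1}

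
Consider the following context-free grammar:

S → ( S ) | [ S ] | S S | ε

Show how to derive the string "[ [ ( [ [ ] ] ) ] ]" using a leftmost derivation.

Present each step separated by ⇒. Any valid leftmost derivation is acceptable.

S ⇒ [ S ] ⇒ [ [ S ] ] ⇒ [ [ ( S ) ] ] ⇒ [ [ ( [ S ] ) ] ] ⇒ [ [ ( [ [ S ] ] ) ] ] ⇒ [ [ ( [ [ ] ] ) ] ]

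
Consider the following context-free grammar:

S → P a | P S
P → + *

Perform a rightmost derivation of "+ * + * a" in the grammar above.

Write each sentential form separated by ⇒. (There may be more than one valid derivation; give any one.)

S ⇒ P S ⇒ P P a ⇒ P + * a ⇒ + * + * a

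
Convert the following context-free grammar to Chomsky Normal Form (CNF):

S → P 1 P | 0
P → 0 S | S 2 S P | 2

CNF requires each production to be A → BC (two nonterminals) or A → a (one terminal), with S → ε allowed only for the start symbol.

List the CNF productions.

T1 → 1; S → 0; T0 → 0; T2 → 2; P → 2; S → P X0; X0 → T1 P; P → T0 S; P → S X1; X1 → T2 X2; X2 → S P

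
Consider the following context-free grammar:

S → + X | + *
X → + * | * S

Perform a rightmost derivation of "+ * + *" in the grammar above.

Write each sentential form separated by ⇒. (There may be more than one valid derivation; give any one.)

S ⇒ + X ⇒ + * S ⇒ + * + *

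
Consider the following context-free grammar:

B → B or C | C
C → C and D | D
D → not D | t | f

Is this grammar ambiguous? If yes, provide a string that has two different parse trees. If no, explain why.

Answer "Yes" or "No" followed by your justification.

No - the grammar is unambiguous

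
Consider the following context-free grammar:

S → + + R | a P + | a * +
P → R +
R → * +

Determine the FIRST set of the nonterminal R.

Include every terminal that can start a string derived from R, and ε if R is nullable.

We compute FIRST(R) using the standard algorithm.
FIRST(P) = {*}
FIRST(R) = {*}
FIRST(S) = {+, a}
Therefore, FIRST(R) = {*}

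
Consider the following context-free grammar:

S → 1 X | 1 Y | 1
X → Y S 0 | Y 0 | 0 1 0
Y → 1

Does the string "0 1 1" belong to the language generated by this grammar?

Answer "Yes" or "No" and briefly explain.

No - no valid derivation exists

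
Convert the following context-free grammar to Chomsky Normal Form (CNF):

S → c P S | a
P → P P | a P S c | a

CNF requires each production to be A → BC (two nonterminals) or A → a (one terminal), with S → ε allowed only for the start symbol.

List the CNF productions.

TC → c; S → a; TA → a; P → a; S → TC X0; X0 → P S; P → P P; P → TA X1; X1 → P X2; X2 → S TC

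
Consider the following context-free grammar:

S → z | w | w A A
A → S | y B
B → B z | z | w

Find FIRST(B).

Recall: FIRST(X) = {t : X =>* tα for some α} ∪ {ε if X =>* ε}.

We compute FIRST(B) using the standard algorithm.
FIRST(A) = {w, y, z}
FIRST(B) = {w, z}
FIRST(S) = {w, z}
Therefore, FIRST(B) = {w, z}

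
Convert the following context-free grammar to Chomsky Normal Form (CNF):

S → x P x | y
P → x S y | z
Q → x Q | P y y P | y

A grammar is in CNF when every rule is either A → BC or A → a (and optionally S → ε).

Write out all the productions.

TX → x; S → y; TY → y; P → z; Q → y; S → TX X0; X0 → P TX; P → TX X1; X1 → S TY; Q → TX Q; Q → P X2; X2 → TY X3; X3 → TY P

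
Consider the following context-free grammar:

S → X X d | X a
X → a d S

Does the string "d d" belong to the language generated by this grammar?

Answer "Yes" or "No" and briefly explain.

No - no valid derivation exists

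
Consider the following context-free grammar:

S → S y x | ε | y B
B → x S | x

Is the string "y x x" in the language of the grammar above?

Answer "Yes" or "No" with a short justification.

No - no valid derivation exists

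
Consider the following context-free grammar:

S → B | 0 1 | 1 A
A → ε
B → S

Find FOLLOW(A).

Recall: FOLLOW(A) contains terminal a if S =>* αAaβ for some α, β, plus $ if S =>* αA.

We compute FOLLOW(A) using the standard algorithm.
FOLLOW(S) starts with {$}.
FIRST(A) = {ε}
FIRST(B) = {0, 1}
FIRST(S) = {0, 1}
FOLLOW(A) = {$}
FOLLOW(B) = {$}
FOLLOW(S) = {$}
Therefore, FOLLOW(A) = {$}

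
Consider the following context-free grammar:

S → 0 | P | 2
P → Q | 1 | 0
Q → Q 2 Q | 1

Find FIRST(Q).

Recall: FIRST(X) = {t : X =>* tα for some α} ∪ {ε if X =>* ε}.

We compute FIRST(Q) using the standard algorithm.
FIRST(P) = {0, 1}
FIRST(Q) = {1}
FIRST(S) = {0, 1, 2}
Therefore, FIRST(Q) = {1}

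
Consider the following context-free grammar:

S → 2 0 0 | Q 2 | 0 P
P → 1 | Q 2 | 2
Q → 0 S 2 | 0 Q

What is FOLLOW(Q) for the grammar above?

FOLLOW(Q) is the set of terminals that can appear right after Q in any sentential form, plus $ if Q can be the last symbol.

We compute FOLLOW(Q) using the standard algorithm.
FOLLOW(S) starts with {$}.
FIRST(P) = {0, 1, 2}
FIRST(Q) = {0}
FIRST(S) = {0, 2}
FOLLOW(P) = {$, 2}
FOLLOW(Q) = {2}
FOLLOW(S) = {$, 2}
Therefore, FOLLOW(Q) = {2}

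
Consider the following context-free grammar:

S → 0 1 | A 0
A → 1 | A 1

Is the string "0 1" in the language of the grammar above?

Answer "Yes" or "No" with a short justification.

Yes - a valid derivation exists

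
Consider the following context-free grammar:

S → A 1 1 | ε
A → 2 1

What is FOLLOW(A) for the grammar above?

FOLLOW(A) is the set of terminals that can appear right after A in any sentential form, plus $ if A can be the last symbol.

We compute FOLLOW(A) using the standard algorithm.
FOLLOW(S) starts with {$}.
FIRST(A) = {2}
FIRST(S) = {2, ε}
FOLLOW(A) = {1}
FOLLOW(S) = {$}
Therefore, FOLLOW(A) = {1}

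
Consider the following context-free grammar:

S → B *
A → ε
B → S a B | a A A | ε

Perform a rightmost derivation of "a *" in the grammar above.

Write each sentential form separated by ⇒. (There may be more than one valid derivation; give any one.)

S ⇒ B * ⇒ a A A * ⇒ a A * ⇒ a *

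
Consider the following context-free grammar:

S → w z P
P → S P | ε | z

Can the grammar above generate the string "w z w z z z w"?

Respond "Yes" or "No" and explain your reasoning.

No - no valid derivation exists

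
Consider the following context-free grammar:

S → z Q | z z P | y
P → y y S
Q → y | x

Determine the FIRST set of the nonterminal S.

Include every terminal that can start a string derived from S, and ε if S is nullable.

We compute FIRST(S) using the standard algorithm.
FIRST(P) = {y}
FIRST(Q) = {x, y}
FIRST(S) = {y, z}
Therefore, FIRST(S) = {y, z}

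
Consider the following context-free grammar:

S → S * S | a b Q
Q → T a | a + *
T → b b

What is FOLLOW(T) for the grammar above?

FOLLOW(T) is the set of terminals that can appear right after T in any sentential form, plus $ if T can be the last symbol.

We compute FOLLOW(T) using the standard algorithm.
FOLLOW(S) starts with {$}.
FIRST(Q) = {a, b}
FIRST(S) = {a}
FIRST(T) = {b}
FOLLOW(Q) = {$, *}
FOLLOW(S) = {$, *}
FOLLOW(T) = {a}
Therefore, FOLLOW(T) = {a}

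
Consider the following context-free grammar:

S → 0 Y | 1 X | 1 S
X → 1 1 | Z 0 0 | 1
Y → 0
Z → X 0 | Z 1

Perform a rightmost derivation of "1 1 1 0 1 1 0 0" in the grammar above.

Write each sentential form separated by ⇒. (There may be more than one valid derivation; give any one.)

S ⇒ 1 X ⇒ 1 Z 0 0 ⇒ 1 Z 1 0 0 ⇒ 1 Z 1 1 0 0 ⇒ 1 X 0 1 1 0 0 ⇒ 1 1 1 0 1 1 0 0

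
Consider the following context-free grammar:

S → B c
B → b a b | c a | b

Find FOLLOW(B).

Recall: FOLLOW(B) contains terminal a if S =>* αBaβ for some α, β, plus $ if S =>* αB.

We compute FOLLOW(B) using the standard algorithm.
FOLLOW(S) starts with {$}.
FIRST(B) = {b, c}
FIRST(S) = {b, c}
FOLLOW(B) = {c}
FOLLOW(S) = {$}
Therefore, FOLLOW(B) = {c}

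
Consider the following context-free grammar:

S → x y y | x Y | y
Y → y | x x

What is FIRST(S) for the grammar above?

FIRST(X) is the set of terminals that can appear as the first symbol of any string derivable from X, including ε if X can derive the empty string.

We compute FIRST(S) using the standard algorithm.
FIRST(S) = {x, y}
FIRST(Y) = {x, y}
Therefore, FIRST(S) = {x, y}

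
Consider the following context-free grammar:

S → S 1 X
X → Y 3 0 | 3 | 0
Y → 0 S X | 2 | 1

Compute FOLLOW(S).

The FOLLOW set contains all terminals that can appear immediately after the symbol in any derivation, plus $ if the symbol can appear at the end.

We compute FOLLOW(S) using the standard algorithm.
FOLLOW(S) starts with {$}.
FIRST(S) = {}
FIRST(X) = {0, 1, 2, 3}
FIRST(Y) = {0, 1, 2}
FOLLOW(S) = {$, 0, 1, 2, 3}
FOLLOW(X) = {$, 0, 1, 2, 3}
FOLLOW(Y) = {3}
Therefore, FOLLOW(S) = {$, 0, 1, 2, 3}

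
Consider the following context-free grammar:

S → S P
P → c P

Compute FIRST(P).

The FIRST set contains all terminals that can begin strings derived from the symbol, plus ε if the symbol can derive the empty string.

We compute FIRST(P) using the standard algorithm.
FIRST(P) = {c}
FIRST(S) = {}
Therefore, FIRST(P) = {c}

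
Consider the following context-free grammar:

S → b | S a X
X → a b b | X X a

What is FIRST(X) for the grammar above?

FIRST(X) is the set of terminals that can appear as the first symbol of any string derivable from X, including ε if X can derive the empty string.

We compute FIRST(X) using the standard algorithm.
FIRST(S) = {b}
FIRST(X) = {a}
Therefore, FIRST(X) = {a}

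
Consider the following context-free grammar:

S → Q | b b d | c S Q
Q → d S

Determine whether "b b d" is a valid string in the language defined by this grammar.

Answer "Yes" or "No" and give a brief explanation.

Yes - a valid derivation exists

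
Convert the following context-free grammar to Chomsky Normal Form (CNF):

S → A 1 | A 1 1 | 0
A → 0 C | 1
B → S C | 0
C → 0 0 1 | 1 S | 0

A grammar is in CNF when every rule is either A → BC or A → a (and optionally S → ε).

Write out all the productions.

T1 → 1; S → 0; T0 → 0; A → 1; B → 0; C → 0; S → A T1; S → A X0; X0 → T1 T1; A → T0 C; B → S C; C → T0 X1; X1 → T0 T1; C → T1 S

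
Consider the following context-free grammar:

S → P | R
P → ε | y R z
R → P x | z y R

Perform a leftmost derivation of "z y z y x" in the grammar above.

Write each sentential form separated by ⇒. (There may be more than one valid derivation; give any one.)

S ⇒ R ⇒ z y R ⇒ z y z y R ⇒ z y z y P x ⇒ z y z y x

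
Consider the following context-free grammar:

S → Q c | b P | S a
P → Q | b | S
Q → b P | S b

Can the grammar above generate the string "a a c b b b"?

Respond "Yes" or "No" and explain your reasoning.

No - no valid derivation exists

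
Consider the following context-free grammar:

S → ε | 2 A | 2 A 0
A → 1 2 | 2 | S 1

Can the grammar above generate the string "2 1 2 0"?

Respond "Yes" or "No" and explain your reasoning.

Yes - a valid derivation exists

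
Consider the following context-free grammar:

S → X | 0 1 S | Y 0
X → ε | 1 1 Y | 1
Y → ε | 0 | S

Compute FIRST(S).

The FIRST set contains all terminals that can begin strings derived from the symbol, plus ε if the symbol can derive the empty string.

We compute FIRST(S) using the standard algorithm.
FIRST(S) = {0, 1, ε}
FIRST(X) = {1, ε}
FIRST(Y) = {0, 1, ε}
Therefore, FIRST(S) = {0, 1, ε}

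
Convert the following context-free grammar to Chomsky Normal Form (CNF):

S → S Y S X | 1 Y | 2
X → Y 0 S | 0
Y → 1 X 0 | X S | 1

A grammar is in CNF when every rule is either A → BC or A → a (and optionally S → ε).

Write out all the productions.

T1 → 1; S → 2; T0 → 0; X → 0; Y → 1; S → S X0; X0 → Y X1; X1 → S X; S → T1 Y; X → Y X2; X2 → T0 S; Y → T1 X3; X3 → X T0; Y → X S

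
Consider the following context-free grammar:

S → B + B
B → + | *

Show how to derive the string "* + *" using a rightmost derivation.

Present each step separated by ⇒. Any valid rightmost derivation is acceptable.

S ⇒ B + B ⇒ B + * ⇒ * + *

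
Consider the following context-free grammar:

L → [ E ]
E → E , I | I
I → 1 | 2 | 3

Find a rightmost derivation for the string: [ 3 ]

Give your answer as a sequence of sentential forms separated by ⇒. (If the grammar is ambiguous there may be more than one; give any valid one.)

L ⇒ [ E ] ⇒ [ I ] ⇒ [ 3 ]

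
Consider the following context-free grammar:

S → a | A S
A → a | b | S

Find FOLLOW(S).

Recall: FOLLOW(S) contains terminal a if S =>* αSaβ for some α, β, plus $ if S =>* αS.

We compute FOLLOW(S) using the standard algorithm.
FOLLOW(S) starts with {$}.
FIRST(A) = {a, b}
FIRST(S) = {a, b}
FOLLOW(A) = {a, b}
FOLLOW(S) = {$, a, b}
Therefore, FOLLOW(S) = {$, a, b}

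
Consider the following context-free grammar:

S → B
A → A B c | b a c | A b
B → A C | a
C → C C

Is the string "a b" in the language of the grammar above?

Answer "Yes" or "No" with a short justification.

No - no valid derivation exists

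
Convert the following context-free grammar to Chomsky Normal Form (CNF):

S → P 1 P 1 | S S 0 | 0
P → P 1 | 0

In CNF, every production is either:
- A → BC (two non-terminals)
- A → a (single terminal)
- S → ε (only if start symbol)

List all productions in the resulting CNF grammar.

T1 → 1; T0 → 0; S → 0; P → 0; S → P X0; X0 → T1 X1; X1 → P T1; S → S X2; X2 → S T0; P → P T1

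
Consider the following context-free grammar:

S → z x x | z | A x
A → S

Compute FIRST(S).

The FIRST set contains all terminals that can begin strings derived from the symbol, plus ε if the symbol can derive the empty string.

We compute FIRST(S) using the standard algorithm.
FIRST(A) = {z}
FIRST(S) = {z}
Therefore, FIRST(S) = {z}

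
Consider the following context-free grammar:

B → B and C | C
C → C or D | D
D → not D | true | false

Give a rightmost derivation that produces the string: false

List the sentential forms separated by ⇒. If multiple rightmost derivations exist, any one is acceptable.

B ⇒ C ⇒ D ⇒ false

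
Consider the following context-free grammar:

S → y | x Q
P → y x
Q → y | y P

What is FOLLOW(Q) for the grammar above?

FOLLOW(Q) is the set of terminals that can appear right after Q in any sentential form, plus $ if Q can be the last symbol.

We compute FOLLOW(Q) using the standard algorithm.
FOLLOW(S) starts with {$}.
FIRST(P) = {y}
FIRST(Q) = {y}
FIRST(S) = {x, y}
FOLLOW(P) = {$}
FOLLOW(Q) = {$}
FOLLOW(S) = {$}
Therefore, FOLLOW(Q) = {$}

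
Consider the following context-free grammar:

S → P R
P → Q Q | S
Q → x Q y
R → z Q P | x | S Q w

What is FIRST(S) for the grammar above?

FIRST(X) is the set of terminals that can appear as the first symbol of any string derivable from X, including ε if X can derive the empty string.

We compute FIRST(S) using the standard algorithm.
FIRST(P) = {x}
FIRST(Q) = {x}
FIRST(R) = {x, z}
FIRST(S) = {x}
Therefore, FIRST(S) = {x}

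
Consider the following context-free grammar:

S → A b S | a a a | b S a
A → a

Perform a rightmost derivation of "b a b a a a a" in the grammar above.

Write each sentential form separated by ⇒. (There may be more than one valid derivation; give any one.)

S ⇒ b S a ⇒ b A b S a ⇒ b A b a a a a ⇒ b a b a a a a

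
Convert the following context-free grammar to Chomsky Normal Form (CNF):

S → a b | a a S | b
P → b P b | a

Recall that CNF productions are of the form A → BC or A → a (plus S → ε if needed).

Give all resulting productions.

TA → a; TB → b; S → b; P → a; S → TA TB; S → TA X0; X0 → TA S; P → TB X1; X1 → P TB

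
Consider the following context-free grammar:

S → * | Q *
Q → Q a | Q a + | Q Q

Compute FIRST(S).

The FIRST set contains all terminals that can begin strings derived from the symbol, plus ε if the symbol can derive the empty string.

We compute FIRST(S) using the standard algorithm.
FIRST(Q) = {}
FIRST(S) = {*}
Therefore, FIRST(S) = {*}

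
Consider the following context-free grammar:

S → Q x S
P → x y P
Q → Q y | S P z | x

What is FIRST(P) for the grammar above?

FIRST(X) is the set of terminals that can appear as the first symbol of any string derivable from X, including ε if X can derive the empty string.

We compute FIRST(P) using the standard algorithm.
FIRST(P) = {x}
FIRST(Q) = {x}
FIRST(S) = {x}
Therefore, FIRST(P) = {x}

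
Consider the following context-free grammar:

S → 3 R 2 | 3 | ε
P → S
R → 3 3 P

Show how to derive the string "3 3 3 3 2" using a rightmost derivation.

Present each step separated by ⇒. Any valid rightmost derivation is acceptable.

S ⇒ 3 R 2 ⇒ 3 3 3 P 2 ⇒ 3 3 3 S 2 ⇒ 3 3 3 3 2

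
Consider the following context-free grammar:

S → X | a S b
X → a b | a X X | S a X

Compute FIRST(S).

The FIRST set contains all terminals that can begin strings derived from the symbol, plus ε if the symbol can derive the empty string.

We compute FIRST(S) using the standard algorithm.
FIRST(S) = {a}
FIRST(X) = {a}
Therefore, FIRST(S) = {a}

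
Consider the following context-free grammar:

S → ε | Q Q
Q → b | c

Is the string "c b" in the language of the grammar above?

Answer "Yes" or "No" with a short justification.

Yes - a valid derivation exists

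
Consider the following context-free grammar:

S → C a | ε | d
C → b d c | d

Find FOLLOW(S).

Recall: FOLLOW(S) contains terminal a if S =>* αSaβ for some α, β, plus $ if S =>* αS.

We compute FOLLOW(S) using the standard algorithm.
FOLLOW(S) starts with {$}.
FIRST(C) = {b, d}
FIRST(S) = {b, d, ε}
FOLLOW(C) = {a}
FOLLOW(S) = {$}
Therefore, FOLLOW(S) = {$}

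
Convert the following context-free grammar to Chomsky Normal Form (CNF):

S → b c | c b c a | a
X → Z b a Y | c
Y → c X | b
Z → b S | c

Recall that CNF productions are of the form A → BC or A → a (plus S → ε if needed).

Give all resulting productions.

TB → b; TC → c; TA → a; S → a; X → c; Y → b; Z → c; S → TB TC; S → TC X0; X0 → TB X1; X1 → TC TA; X → Z X2; X2 → TB X3; X3 → TA Y; Y → TC X; Z → TB S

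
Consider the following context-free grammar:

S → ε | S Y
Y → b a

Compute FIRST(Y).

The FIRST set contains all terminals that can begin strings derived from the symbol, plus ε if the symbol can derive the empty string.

We compute FIRST(Y) using the standard algorithm.
FIRST(S) = {b, ε}
FIRST(Y) = {b}
Therefore, FIRST(Y) = {b}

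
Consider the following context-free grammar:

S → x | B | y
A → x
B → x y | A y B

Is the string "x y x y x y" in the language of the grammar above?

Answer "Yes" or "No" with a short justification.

Yes - a valid derivation exists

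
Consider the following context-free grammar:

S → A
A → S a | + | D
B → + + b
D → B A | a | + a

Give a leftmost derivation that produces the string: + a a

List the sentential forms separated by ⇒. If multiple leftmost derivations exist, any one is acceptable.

S ⇒ A ⇒ S a ⇒ A a ⇒ D a ⇒ + a a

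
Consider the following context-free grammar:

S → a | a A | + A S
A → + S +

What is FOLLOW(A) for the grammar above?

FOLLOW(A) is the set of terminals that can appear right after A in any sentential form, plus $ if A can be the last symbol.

We compute FOLLOW(A) using the standard algorithm.
FOLLOW(S) starts with {$}.
FIRST(A) = {+}
FIRST(S) = {+, a}
FOLLOW(A) = {$, +, a}
FOLLOW(S) = {$, +}
Therefore, FOLLOW(A) = {$, +, a}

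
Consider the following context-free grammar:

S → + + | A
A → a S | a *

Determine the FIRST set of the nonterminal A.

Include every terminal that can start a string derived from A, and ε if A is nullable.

We compute FIRST(A) using the standard algorithm.
FIRST(A) = {a}
FIRST(S) = {+, a}
Therefore, FIRST(A) = {a}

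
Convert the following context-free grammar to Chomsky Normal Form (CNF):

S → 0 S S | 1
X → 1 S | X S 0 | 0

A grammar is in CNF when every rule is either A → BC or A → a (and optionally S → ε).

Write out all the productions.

T0 → 0; S → 1; T1 → 1; X → 0; S → T0 X0; X0 → S S; X → T1 S; X → X X1; X1 → S T0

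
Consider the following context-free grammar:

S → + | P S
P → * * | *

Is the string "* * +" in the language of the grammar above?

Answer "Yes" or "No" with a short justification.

Yes - a valid derivation exists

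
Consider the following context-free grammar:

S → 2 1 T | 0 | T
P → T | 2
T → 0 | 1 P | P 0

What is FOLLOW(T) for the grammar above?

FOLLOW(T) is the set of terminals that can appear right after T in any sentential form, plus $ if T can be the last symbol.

We compute FOLLOW(T) using the standard algorithm.
FOLLOW(S) starts with {$}.
FIRST(P) = {0, 1, 2}
FIRST(S) = {0, 1, 2}
FIRST(T) = {0, 1, 2}
FOLLOW(P) = {$, 0}
FOLLOW(S) = {$}
FOLLOW(T) = {$, 0}
Therefore, FOLLOW(T) = {$, 0}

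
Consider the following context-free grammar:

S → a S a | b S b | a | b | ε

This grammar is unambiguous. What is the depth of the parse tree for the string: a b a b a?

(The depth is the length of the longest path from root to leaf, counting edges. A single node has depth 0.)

3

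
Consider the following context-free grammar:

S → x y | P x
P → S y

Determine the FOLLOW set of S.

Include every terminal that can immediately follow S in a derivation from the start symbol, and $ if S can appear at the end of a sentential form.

We compute FOLLOW(S) using the standard algorithm.
FOLLOW(S) starts with {$}.
FIRST(P) = {x}
FIRST(S) = {x}
FOLLOW(P) = {x}
FOLLOW(S) = {$, y}
Therefore, FOLLOW(S) = {$, y}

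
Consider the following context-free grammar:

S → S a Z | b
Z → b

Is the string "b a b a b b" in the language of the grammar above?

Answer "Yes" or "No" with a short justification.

No - no valid derivation exists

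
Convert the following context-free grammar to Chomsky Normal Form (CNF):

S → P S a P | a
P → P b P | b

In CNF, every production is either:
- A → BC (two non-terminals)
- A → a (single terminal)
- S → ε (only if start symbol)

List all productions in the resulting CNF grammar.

TA → a; S → a; TB → b; P → b; S → P X0; X0 → S X1; X1 → TA P; P → P X2; X2 → TB P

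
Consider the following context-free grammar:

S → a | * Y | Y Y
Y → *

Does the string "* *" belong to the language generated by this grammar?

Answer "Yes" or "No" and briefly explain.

Yes - a valid derivation exists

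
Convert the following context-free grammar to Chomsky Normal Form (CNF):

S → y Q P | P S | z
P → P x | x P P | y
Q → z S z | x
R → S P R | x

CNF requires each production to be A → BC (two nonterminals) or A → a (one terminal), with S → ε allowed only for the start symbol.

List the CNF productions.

TY → y; S → z; TX → x; P → y; TZ → z; Q → x; R → x; S → TY X0; X0 → Q P; S → P S; P → P TX; P → TX X1; X1 → P P; Q → TZ X2; X2 → S TZ; R → S X3; X3 → P R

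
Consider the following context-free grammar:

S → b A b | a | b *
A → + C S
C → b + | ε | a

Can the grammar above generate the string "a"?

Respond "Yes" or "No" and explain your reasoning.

Yes - a valid derivation exists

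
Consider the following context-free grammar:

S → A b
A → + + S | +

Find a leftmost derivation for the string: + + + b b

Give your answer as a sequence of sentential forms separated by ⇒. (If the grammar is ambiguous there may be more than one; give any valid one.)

S ⇒ A b ⇒ + + S b ⇒ + + A b b ⇒ + + + b b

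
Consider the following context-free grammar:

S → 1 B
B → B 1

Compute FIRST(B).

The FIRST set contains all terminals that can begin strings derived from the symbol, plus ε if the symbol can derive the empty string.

We compute FIRST(B) using the standard algorithm.
FIRST(B) = {}
FIRST(S) = {1}
Therefore, FIRST(B) = {}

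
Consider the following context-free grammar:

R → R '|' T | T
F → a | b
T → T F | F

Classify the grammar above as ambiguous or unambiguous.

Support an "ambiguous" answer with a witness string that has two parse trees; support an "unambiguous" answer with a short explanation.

Unambiguous - every string in the language has a unique parse tree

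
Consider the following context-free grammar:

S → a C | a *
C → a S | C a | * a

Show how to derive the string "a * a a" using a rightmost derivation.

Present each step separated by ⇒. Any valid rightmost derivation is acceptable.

S ⇒ a C ⇒ a C a ⇒ a * a a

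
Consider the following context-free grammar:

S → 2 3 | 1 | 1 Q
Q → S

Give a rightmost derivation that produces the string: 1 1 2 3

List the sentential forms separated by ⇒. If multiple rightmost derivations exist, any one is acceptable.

S ⇒ 1 Q ⇒ 1 S ⇒ 1 1 Q ⇒ 1 1 S ⇒ 1 1 2 3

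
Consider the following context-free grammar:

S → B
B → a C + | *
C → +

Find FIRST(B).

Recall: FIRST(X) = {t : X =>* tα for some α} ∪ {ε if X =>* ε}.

We compute FIRST(B) using the standard algorithm.
FIRST(B) = {*, a}
FIRST(C) = {+}
FIRST(S) = {*, a}
Therefore, FIRST(B) = {*, a}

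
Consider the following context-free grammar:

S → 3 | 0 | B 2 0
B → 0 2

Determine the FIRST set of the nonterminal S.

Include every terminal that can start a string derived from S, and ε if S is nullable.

We compute FIRST(S) using the standard algorithm.
FIRST(B) = {0}
FIRST(S) = {0, 3}
Therefore, FIRST(S) = {0, 3}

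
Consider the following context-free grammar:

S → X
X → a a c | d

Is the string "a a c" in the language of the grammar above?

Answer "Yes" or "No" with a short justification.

Yes - a valid derivation exists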